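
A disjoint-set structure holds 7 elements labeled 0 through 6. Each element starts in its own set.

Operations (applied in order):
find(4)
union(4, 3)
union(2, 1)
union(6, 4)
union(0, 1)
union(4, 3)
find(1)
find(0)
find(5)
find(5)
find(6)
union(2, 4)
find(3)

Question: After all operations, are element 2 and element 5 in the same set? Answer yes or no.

Step 1: find(4) -> no change; set of 4 is {4}
Step 2: union(4, 3) -> merged; set of 4 now {3, 4}
Step 3: union(2, 1) -> merged; set of 2 now {1, 2}
Step 4: union(6, 4) -> merged; set of 6 now {3, 4, 6}
Step 5: union(0, 1) -> merged; set of 0 now {0, 1, 2}
Step 6: union(4, 3) -> already same set; set of 4 now {3, 4, 6}
Step 7: find(1) -> no change; set of 1 is {0, 1, 2}
Step 8: find(0) -> no change; set of 0 is {0, 1, 2}
Step 9: find(5) -> no change; set of 5 is {5}
Step 10: find(5) -> no change; set of 5 is {5}
Step 11: find(6) -> no change; set of 6 is {3, 4, 6}
Step 12: union(2, 4) -> merged; set of 2 now {0, 1, 2, 3, 4, 6}
Step 13: find(3) -> no change; set of 3 is {0, 1, 2, 3, 4, 6}
Set of 2: {0, 1, 2, 3, 4, 6}; 5 is not a member.

Answer: no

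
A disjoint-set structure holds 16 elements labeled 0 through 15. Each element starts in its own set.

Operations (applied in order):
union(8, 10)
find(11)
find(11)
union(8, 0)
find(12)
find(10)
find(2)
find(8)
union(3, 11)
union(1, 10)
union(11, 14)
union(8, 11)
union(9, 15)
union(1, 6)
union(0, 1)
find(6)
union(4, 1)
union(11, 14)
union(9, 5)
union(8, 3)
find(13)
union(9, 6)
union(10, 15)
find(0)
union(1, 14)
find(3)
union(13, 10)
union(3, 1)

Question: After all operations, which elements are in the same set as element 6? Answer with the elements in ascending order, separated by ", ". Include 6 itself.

Answer: 0, 1, 3, 4, 5, 6, 8, 9, 10, 11, 13, 14, 15

Derivation:
Step 1: union(8, 10) -> merged; set of 8 now {8, 10}
Step 2: find(11) -> no change; set of 11 is {11}
Step 3: find(11) -> no change; set of 11 is {11}
Step 4: union(8, 0) -> merged; set of 8 now {0, 8, 10}
Step 5: find(12) -> no change; set of 12 is {12}
Step 6: find(10) -> no change; set of 10 is {0, 8, 10}
Step 7: find(2) -> no change; set of 2 is {2}
Step 8: find(8) -> no change; set of 8 is {0, 8, 10}
Step 9: union(3, 11) -> merged; set of 3 now {3, 11}
Step 10: union(1, 10) -> merged; set of 1 now {0, 1, 8, 10}
Step 11: union(11, 14) -> merged; set of 11 now {3, 11, 14}
Step 12: union(8, 11) -> merged; set of 8 now {0, 1, 3, 8, 10, 11, 14}
Step 13: union(9, 15) -> merged; set of 9 now {9, 15}
Step 14: union(1, 6) -> merged; set of 1 now {0, 1, 3, 6, 8, 10, 11, 14}
Step 15: union(0, 1) -> already same set; set of 0 now {0, 1, 3, 6, 8, 10, 11, 14}
Step 16: find(6) -> no change; set of 6 is {0, 1, 3, 6, 8, 10, 11, 14}
Step 17: union(4, 1) -> merged; set of 4 now {0, 1, 3, 4, 6, 8, 10, 11, 14}
Step 18: union(11, 14) -> already same set; set of 11 now {0, 1, 3, 4, 6, 8, 10, 11, 14}
Step 19: union(9, 5) -> merged; set of 9 now {5, 9, 15}
Step 20: union(8, 3) -> already same set; set of 8 now {0, 1, 3, 4, 6, 8, 10, 11, 14}
Step 21: find(13) -> no change; set of 13 is {13}
Step 22: union(9, 6) -> merged; set of 9 now {0, 1, 3, 4, 5, 6, 8, 9, 10, 11, 14, 15}
Step 23: union(10, 15) -> already same set; set of 10 now {0, 1, 3, 4, 5, 6, 8, 9, 10, 11, 14, 15}
Step 24: find(0) -> no change; set of 0 is {0, 1, 3, 4, 5, 6, 8, 9, 10, 11, 14, 15}
Step 25: union(1, 14) -> already same set; set of 1 now {0, 1, 3, 4, 5, 6, 8, 9, 10, 11, 14, 15}
Step 26: find(3) -> no change; set of 3 is {0, 1, 3, 4, 5, 6, 8, 9, 10, 11, 14, 15}
Step 27: union(13, 10) -> merged; set of 13 now {0, 1, 3, 4, 5, 6, 8, 9, 10, 11, 13, 14, 15}
Step 28: union(3, 1) -> already same set; set of 3 now {0, 1, 3, 4, 5, 6, 8, 9, 10, 11, 13, 14, 15}
Component of 6: {0, 1, 3, 4, 5, 6, 8, 9, 10, 11, 13, 14, 15}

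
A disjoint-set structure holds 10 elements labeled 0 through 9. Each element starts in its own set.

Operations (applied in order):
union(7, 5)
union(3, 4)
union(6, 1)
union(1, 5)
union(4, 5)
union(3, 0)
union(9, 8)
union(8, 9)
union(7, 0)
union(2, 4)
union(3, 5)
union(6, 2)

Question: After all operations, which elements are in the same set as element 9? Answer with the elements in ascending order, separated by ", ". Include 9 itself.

Answer: 8, 9

Derivation:
Step 1: union(7, 5) -> merged; set of 7 now {5, 7}
Step 2: union(3, 4) -> merged; set of 3 now {3, 4}
Step 3: union(6, 1) -> merged; set of 6 now {1, 6}
Step 4: union(1, 5) -> merged; set of 1 now {1, 5, 6, 7}
Step 5: union(4, 5) -> merged; set of 4 now {1, 3, 4, 5, 6, 7}
Step 6: union(3, 0) -> merged; set of 3 now {0, 1, 3, 4, 5, 6, 7}
Step 7: union(9, 8) -> merged; set of 9 now {8, 9}
Step 8: union(8, 9) -> already same set; set of 8 now {8, 9}
Step 9: union(7, 0) -> already same set; set of 7 now {0, 1, 3, 4, 5, 6, 7}
Step 10: union(2, 4) -> merged; set of 2 now {0, 1, 2, 3, 4, 5, 6, 7}
Step 11: union(3, 5) -> already same set; set of 3 now {0, 1, 2, 3, 4, 5, 6, 7}
Step 12: union(6, 2) -> already same set; set of 6 now {0, 1, 2, 3, 4, 5, 6, 7}
Component of 9: {8, 9}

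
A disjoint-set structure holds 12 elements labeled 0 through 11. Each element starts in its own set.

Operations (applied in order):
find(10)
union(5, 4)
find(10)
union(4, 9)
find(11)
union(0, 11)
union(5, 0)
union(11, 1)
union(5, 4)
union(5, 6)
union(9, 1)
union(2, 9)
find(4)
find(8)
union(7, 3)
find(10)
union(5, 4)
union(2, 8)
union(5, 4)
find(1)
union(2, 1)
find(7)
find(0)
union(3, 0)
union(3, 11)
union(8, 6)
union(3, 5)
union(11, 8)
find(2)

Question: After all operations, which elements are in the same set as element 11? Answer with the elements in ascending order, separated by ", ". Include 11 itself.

Answer: 0, 1, 2, 3, 4, 5, 6, 7, 8, 9, 11

Derivation:
Step 1: find(10) -> no change; set of 10 is {10}
Step 2: union(5, 4) -> merged; set of 5 now {4, 5}
Step 3: find(10) -> no change; set of 10 is {10}
Step 4: union(4, 9) -> merged; set of 4 now {4, 5, 9}
Step 5: find(11) -> no change; set of 11 is {11}
Step 6: union(0, 11) -> merged; set of 0 now {0, 11}
Step 7: union(5, 0) -> merged; set of 5 now {0, 4, 5, 9, 11}
Step 8: union(11, 1) -> merged; set of 11 now {0, 1, 4, 5, 9, 11}
Step 9: union(5, 4) -> already same set; set of 5 now {0, 1, 4, 5, 9, 11}
Step 10: union(5, 6) -> merged; set of 5 now {0, 1, 4, 5, 6, 9, 11}
Step 11: union(9, 1) -> already same set; set of 9 now {0, 1, 4, 5, 6, 9, 11}
Step 12: union(2, 9) -> merged; set of 2 now {0, 1, 2, 4, 5, 6, 9, 11}
Step 13: find(4) -> no change; set of 4 is {0, 1, 2, 4, 5, 6, 9, 11}
Step 14: find(8) -> no change; set of 8 is {8}
Step 15: union(7, 3) -> merged; set of 7 now {3, 7}
Step 16: find(10) -> no change; set of 10 is {10}
Step 17: union(5, 4) -> already same set; set of 5 now {0, 1, 2, 4, 5, 6, 9, 11}
Step 18: union(2, 8) -> merged; set of 2 now {0, 1, 2, 4, 5, 6, 8, 9, 11}
Step 19: union(5, 4) -> already same set; set of 5 now {0, 1, 2, 4, 5, 6, 8, 9, 11}
Step 20: find(1) -> no change; set of 1 is {0, 1, 2, 4, 5, 6, 8, 9, 11}
Step 21: union(2, 1) -> already same set; set of 2 now {0, 1, 2, 4, 5, 6, 8, 9, 11}
Step 22: find(7) -> no change; set of 7 is {3, 7}
Step 23: find(0) -> no change; set of 0 is {0, 1, 2, 4, 5, 6, 8, 9, 11}
Step 24: union(3, 0) -> merged; set of 3 now {0, 1, 2, 3, 4, 5, 6, 7, 8, 9, 11}
Step 25: union(3, 11) -> already same set; set of 3 now {0, 1, 2, 3, 4, 5, 6, 7, 8, 9, 11}
Step 26: union(8, 6) -> already same set; set of 8 now {0, 1, 2, 3, 4, 5, 6, 7, 8, 9, 11}
Step 27: union(3, 5) -> already same set; set of 3 now {0, 1, 2, 3, 4, 5, 6, 7, 8, 9, 11}
Step 28: union(11, 8) -> already same set; set of 11 now {0, 1, 2, 3, 4, 5, 6, 7, 8, 9, 11}
Step 29: find(2) -> no change; set of 2 is {0, 1, 2, 3, 4, 5, 6, 7, 8, 9, 11}
Component of 11: {0, 1, 2, 3, 4, 5, 6, 7, 8, 9, 11}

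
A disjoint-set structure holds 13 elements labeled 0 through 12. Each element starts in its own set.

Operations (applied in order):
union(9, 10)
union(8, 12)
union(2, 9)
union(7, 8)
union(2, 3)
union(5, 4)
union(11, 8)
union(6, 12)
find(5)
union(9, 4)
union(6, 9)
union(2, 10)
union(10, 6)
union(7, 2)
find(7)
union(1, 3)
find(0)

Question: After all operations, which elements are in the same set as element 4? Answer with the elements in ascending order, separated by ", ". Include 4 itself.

Step 1: union(9, 10) -> merged; set of 9 now {9, 10}
Step 2: union(8, 12) -> merged; set of 8 now {8, 12}
Step 3: union(2, 9) -> merged; set of 2 now {2, 9, 10}
Step 4: union(7, 8) -> merged; set of 7 now {7, 8, 12}
Step 5: union(2, 3) -> merged; set of 2 now {2, 3, 9, 10}
Step 6: union(5, 4) -> merged; set of 5 now {4, 5}
Step 7: union(11, 8) -> merged; set of 11 now {7, 8, 11, 12}
Step 8: union(6, 12) -> merged; set of 6 now {6, 7, 8, 11, 12}
Step 9: find(5) -> no change; set of 5 is {4, 5}
Step 10: union(9, 4) -> merged; set of 9 now {2, 3, 4, 5, 9, 10}
Step 11: union(6, 9) -> merged; set of 6 now {2, 3, 4, 5, 6, 7, 8, 9, 10, 11, 12}
Step 12: union(2, 10) -> already same set; set of 2 now {2, 3, 4, 5, 6, 7, 8, 9, 10, 11, 12}
Step 13: union(10, 6) -> already same set; set of 10 now {2, 3, 4, 5, 6, 7, 8, 9, 10, 11, 12}
Step 14: union(7, 2) -> already same set; set of 7 now {2, 3, 4, 5, 6, 7, 8, 9, 10, 11, 12}
Step 15: find(7) -> no change; set of 7 is {2, 3, 4, 5, 6, 7, 8, 9, 10, 11, 12}
Step 16: union(1, 3) -> merged; set of 1 now {1, 2, 3, 4, 5, 6, 7, 8, 9, 10, 11, 12}
Step 17: find(0) -> no change; set of 0 is {0}
Component of 4: {1, 2, 3, 4, 5, 6, 7, 8, 9, 10, 11, 12}

Answer: 1, 2, 3, 4, 5, 6, 7, 8, 9, 10, 11, 12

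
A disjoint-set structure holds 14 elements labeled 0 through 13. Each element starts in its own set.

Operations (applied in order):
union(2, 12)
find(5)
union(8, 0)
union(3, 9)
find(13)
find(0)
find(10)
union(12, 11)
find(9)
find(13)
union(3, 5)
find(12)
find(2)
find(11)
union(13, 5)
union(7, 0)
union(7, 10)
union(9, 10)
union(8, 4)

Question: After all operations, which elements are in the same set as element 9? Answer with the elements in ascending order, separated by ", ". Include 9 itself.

Step 1: union(2, 12) -> merged; set of 2 now {2, 12}
Step 2: find(5) -> no change; set of 5 is {5}
Step 3: union(8, 0) -> merged; set of 8 now {0, 8}
Step 4: union(3, 9) -> merged; set of 3 now {3, 9}
Step 5: find(13) -> no change; set of 13 is {13}
Step 6: find(0) -> no change; set of 0 is {0, 8}
Step 7: find(10) -> no change; set of 10 is {10}
Step 8: union(12, 11) -> merged; set of 12 now {2, 11, 12}
Step 9: find(9) -> no change; set of 9 is {3, 9}
Step 10: find(13) -> no change; set of 13 is {13}
Step 11: union(3, 5) -> merged; set of 3 now {3, 5, 9}
Step 12: find(12) -> no change; set of 12 is {2, 11, 12}
Step 13: find(2) -> no change; set of 2 is {2, 11, 12}
Step 14: find(11) -> no change; set of 11 is {2, 11, 12}
Step 15: union(13, 5) -> merged; set of 13 now {3, 5, 9, 13}
Step 16: union(7, 0) -> merged; set of 7 now {0, 7, 8}
Step 17: union(7, 10) -> merged; set of 7 now {0, 7, 8, 10}
Step 18: union(9, 10) -> merged; set of 9 now {0, 3, 5, 7, 8, 9, 10, 13}
Step 19: union(8, 4) -> merged; set of 8 now {0, 3, 4, 5, 7, 8, 9, 10, 13}
Component of 9: {0, 3, 4, 5, 7, 8, 9, 10, 13}

Answer: 0, 3, 4, 5, 7, 8, 9, 10, 13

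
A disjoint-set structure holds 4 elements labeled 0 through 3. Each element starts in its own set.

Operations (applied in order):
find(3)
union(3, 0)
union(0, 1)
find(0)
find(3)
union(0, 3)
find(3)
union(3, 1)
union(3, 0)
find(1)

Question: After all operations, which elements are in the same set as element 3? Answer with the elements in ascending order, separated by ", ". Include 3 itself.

Answer: 0, 1, 3

Derivation:
Step 1: find(3) -> no change; set of 3 is {3}
Step 2: union(3, 0) -> merged; set of 3 now {0, 3}
Step 3: union(0, 1) -> merged; set of 0 now {0, 1, 3}
Step 4: find(0) -> no change; set of 0 is {0, 1, 3}
Step 5: find(3) -> no change; set of 3 is {0, 1, 3}
Step 6: union(0, 3) -> already same set; set of 0 now {0, 1, 3}
Step 7: find(3) -> no change; set of 3 is {0, 1, 3}
Step 8: union(3, 1) -> already same set; set of 3 now {0, 1, 3}
Step 9: union(3, 0) -> already same set; set of 3 now {0, 1, 3}
Step 10: find(1) -> no change; set of 1 is {0, 1, 3}
Component of 3: {0, 1, 3}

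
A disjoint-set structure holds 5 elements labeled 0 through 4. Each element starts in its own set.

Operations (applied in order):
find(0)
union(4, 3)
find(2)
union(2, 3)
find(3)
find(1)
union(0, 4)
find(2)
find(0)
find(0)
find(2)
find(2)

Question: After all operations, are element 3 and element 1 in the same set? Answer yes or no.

Step 1: find(0) -> no change; set of 0 is {0}
Step 2: union(4, 3) -> merged; set of 4 now {3, 4}
Step 3: find(2) -> no change; set of 2 is {2}
Step 4: union(2, 3) -> merged; set of 2 now {2, 3, 4}
Step 5: find(3) -> no change; set of 3 is {2, 3, 4}
Step 6: find(1) -> no change; set of 1 is {1}
Step 7: union(0, 4) -> merged; set of 0 now {0, 2, 3, 4}
Step 8: find(2) -> no change; set of 2 is {0, 2, 3, 4}
Step 9: find(0) -> no change; set of 0 is {0, 2, 3, 4}
Step 10: find(0) -> no change; set of 0 is {0, 2, 3, 4}
Step 11: find(2) -> no change; set of 2 is {0, 2, 3, 4}
Step 12: find(2) -> no change; set of 2 is {0, 2, 3, 4}
Set of 3: {0, 2, 3, 4}; 1 is not a member.

Answer: no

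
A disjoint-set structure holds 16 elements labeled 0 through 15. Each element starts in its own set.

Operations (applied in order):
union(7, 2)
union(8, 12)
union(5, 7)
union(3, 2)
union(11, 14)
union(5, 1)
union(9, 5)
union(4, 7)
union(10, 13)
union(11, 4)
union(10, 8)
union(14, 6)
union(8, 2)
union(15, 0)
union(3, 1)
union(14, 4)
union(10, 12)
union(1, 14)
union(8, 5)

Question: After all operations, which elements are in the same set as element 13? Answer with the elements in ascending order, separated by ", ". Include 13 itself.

Answer: 1, 2, 3, 4, 5, 6, 7, 8, 9, 10, 11, 12, 13, 14

Derivation:
Step 1: union(7, 2) -> merged; set of 7 now {2, 7}
Step 2: union(8, 12) -> merged; set of 8 now {8, 12}
Step 3: union(5, 7) -> merged; set of 5 now {2, 5, 7}
Step 4: union(3, 2) -> merged; set of 3 now {2, 3, 5, 7}
Step 5: union(11, 14) -> merged; set of 11 now {11, 14}
Step 6: union(5, 1) -> merged; set of 5 now {1, 2, 3, 5, 7}
Step 7: union(9, 5) -> merged; set of 9 now {1, 2, 3, 5, 7, 9}
Step 8: union(4, 7) -> merged; set of 4 now {1, 2, 3, 4, 5, 7, 9}
Step 9: union(10, 13) -> merged; set of 10 now {10, 13}
Step 10: union(11, 4) -> merged; set of 11 now {1, 2, 3, 4, 5, 7, 9, 11, 14}
Step 11: union(10, 8) -> merged; set of 10 now {8, 10, 12, 13}
Step 12: union(14, 6) -> merged; set of 14 now {1, 2, 3, 4, 5, 6, 7, 9, 11, 14}
Step 13: union(8, 2) -> merged; set of 8 now {1, 2, 3, 4, 5, 6, 7, 8, 9, 10, 11, 12, 13, 14}
Step 14: union(15, 0) -> merged; set of 15 now {0, 15}
Step 15: union(3, 1) -> already same set; set of 3 now {1, 2, 3, 4, 5, 6, 7, 8, 9, 10, 11, 12, 13, 14}
Step 16: union(14, 4) -> already same set; set of 14 now {1, 2, 3, 4, 5, 6, 7, 8, 9, 10, 11, 12, 13, 14}
Step 17: union(10, 12) -> already same set; set of 10 now {1, 2, 3, 4, 5, 6, 7, 8, 9, 10, 11, 12, 13, 14}
Step 18: union(1, 14) -> already same set; set of 1 now {1, 2, 3, 4, 5, 6, 7, 8, 9, 10, 11, 12, 13, 14}
Step 19: union(8, 5) -> already same set; set of 8 now {1, 2, 3, 4, 5, 6, 7, 8, 9, 10, 11, 12, 13, 14}
Component of 13: {1, 2, 3, 4, 5, 6, 7, 8, 9, 10, 11, 12, 13, 14}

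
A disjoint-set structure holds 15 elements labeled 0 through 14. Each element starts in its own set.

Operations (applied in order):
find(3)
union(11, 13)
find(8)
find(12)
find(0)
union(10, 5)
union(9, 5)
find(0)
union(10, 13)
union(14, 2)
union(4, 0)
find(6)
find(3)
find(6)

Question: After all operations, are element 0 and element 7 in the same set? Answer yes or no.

Step 1: find(3) -> no change; set of 3 is {3}
Step 2: union(11, 13) -> merged; set of 11 now {11, 13}
Step 3: find(8) -> no change; set of 8 is {8}
Step 4: find(12) -> no change; set of 12 is {12}
Step 5: find(0) -> no change; set of 0 is {0}
Step 6: union(10, 5) -> merged; set of 10 now {5, 10}
Step 7: union(9, 5) -> merged; set of 9 now {5, 9, 10}
Step 8: find(0) -> no change; set of 0 is {0}
Step 9: union(10, 13) -> merged; set of 10 now {5, 9, 10, 11, 13}
Step 10: union(14, 2) -> merged; set of 14 now {2, 14}
Step 11: union(4, 0) -> merged; set of 4 now {0, 4}
Step 12: find(6) -> no change; set of 6 is {6}
Step 13: find(3) -> no change; set of 3 is {3}
Step 14: find(6) -> no change; set of 6 is {6}
Set of 0: {0, 4}; 7 is not a member.

Answer: no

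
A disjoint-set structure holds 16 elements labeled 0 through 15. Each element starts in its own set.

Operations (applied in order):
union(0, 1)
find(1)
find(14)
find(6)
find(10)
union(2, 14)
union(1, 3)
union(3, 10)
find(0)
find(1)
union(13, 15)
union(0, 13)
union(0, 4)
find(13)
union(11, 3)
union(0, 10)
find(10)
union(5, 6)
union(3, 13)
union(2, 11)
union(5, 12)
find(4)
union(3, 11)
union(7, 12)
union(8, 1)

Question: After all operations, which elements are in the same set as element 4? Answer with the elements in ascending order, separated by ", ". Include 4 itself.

Step 1: union(0, 1) -> merged; set of 0 now {0, 1}
Step 2: find(1) -> no change; set of 1 is {0, 1}
Step 3: find(14) -> no change; set of 14 is {14}
Step 4: find(6) -> no change; set of 6 is {6}
Step 5: find(10) -> no change; set of 10 is {10}
Step 6: union(2, 14) -> merged; set of 2 now {2, 14}
Step 7: union(1, 3) -> merged; set of 1 now {0, 1, 3}
Step 8: union(3, 10) -> merged; set of 3 now {0, 1, 3, 10}
Step 9: find(0) -> no change; set of 0 is {0, 1, 3, 10}
Step 10: find(1) -> no change; set of 1 is {0, 1, 3, 10}
Step 11: union(13, 15) -> merged; set of 13 now {13, 15}
Step 12: union(0, 13) -> merged; set of 0 now {0, 1, 3, 10, 13, 15}
Step 13: union(0, 4) -> merged; set of 0 now {0, 1, 3, 4, 10, 13, 15}
Step 14: find(13) -> no change; set of 13 is {0, 1, 3, 4, 10, 13, 15}
Step 15: union(11, 3) -> merged; set of 11 now {0, 1, 3, 4, 10, 11, 13, 15}
Step 16: union(0, 10) -> already same set; set of 0 now {0, 1, 3, 4, 10, 11, 13, 15}
Step 17: find(10) -> no change; set of 10 is {0, 1, 3, 4, 10, 11, 13, 15}
Step 18: union(5, 6) -> merged; set of 5 now {5, 6}
Step 19: union(3, 13) -> already same set; set of 3 now {0, 1, 3, 4, 10, 11, 13, 15}
Step 20: union(2, 11) -> merged; set of 2 now {0, 1, 2, 3, 4, 10, 11, 13, 14, 15}
Step 21: union(5, 12) -> merged; set of 5 now {5, 6, 12}
Step 22: find(4) -> no change; set of 4 is {0, 1, 2, 3, 4, 10, 11, 13, 14, 15}
Step 23: union(3, 11) -> already same set; set of 3 now {0, 1, 2, 3, 4, 10, 11, 13, 14, 15}
Step 24: union(7, 12) -> merged; set of 7 now {5, 6, 7, 12}
Step 25: union(8, 1) -> merged; set of 8 now {0, 1, 2, 3, 4, 8, 10, 11, 13, 14, 15}
Component of 4: {0, 1, 2, 3, 4, 8, 10, 11, 13, 14, 15}

Answer: 0, 1, 2, 3, 4, 8, 10, 11, 13, 14, 15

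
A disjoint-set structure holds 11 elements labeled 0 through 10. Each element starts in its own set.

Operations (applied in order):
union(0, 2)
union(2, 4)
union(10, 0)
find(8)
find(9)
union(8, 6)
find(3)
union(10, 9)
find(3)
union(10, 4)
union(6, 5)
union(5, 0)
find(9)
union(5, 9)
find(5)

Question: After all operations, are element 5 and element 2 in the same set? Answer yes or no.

Step 1: union(0, 2) -> merged; set of 0 now {0, 2}
Step 2: union(2, 4) -> merged; set of 2 now {0, 2, 4}
Step 3: union(10, 0) -> merged; set of 10 now {0, 2, 4, 10}
Step 4: find(8) -> no change; set of 8 is {8}
Step 5: find(9) -> no change; set of 9 is {9}
Step 6: union(8, 6) -> merged; set of 8 now {6, 8}
Step 7: find(3) -> no change; set of 3 is {3}
Step 8: union(10, 9) -> merged; set of 10 now {0, 2, 4, 9, 10}
Step 9: find(3) -> no change; set of 3 is {3}
Step 10: union(10, 4) -> already same set; set of 10 now {0, 2, 4, 9, 10}
Step 11: union(6, 5) -> merged; set of 6 now {5, 6, 8}
Step 12: union(5, 0) -> merged; set of 5 now {0, 2, 4, 5, 6, 8, 9, 10}
Step 13: find(9) -> no change; set of 9 is {0, 2, 4, 5, 6, 8, 9, 10}
Step 14: union(5, 9) -> already same set; set of 5 now {0, 2, 4, 5, 6, 8, 9, 10}
Step 15: find(5) -> no change; set of 5 is {0, 2, 4, 5, 6, 8, 9, 10}
Set of 5: {0, 2, 4, 5, 6, 8, 9, 10}; 2 is a member.

Answer: yes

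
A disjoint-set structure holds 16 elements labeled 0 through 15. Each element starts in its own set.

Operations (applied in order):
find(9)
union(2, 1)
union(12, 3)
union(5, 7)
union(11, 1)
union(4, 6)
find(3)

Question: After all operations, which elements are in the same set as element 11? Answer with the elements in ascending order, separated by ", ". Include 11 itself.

Step 1: find(9) -> no change; set of 9 is {9}
Step 2: union(2, 1) -> merged; set of 2 now {1, 2}
Step 3: union(12, 3) -> merged; set of 12 now {3, 12}
Step 4: union(5, 7) -> merged; set of 5 now {5, 7}
Step 5: union(11, 1) -> merged; set of 11 now {1, 2, 11}
Step 6: union(4, 6) -> merged; set of 4 now {4, 6}
Step 7: find(3) -> no change; set of 3 is {3, 12}
Component of 11: {1, 2, 11}

Answer: 1, 2, 11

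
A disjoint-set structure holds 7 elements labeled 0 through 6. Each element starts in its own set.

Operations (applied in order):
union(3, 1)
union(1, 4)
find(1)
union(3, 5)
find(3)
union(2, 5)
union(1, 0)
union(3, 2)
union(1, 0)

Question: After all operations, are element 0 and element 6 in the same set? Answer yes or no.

Answer: no

Derivation:
Step 1: union(3, 1) -> merged; set of 3 now {1, 3}
Step 2: union(1, 4) -> merged; set of 1 now {1, 3, 4}
Step 3: find(1) -> no change; set of 1 is {1, 3, 4}
Step 4: union(3, 5) -> merged; set of 3 now {1, 3, 4, 5}
Step 5: find(3) -> no change; set of 3 is {1, 3, 4, 5}
Step 6: union(2, 5) -> merged; set of 2 now {1, 2, 3, 4, 5}
Step 7: union(1, 0) -> merged; set of 1 now {0, 1, 2, 3, 4, 5}
Step 8: union(3, 2) -> already same set; set of 3 now {0, 1, 2, 3, 4, 5}
Step 9: union(1, 0) -> already same set; set of 1 now {0, 1, 2, 3, 4, 5}
Set of 0: {0, 1, 2, 3, 4, 5}; 6 is not a member.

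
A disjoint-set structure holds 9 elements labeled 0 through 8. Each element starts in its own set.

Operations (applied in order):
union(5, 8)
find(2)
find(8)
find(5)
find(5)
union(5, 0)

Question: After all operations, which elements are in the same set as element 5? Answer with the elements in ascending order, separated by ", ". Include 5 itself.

Step 1: union(5, 8) -> merged; set of 5 now {5, 8}
Step 2: find(2) -> no change; set of 2 is {2}
Step 3: find(8) -> no change; set of 8 is {5, 8}
Step 4: find(5) -> no change; set of 5 is {5, 8}
Step 5: find(5) -> no change; set of 5 is {5, 8}
Step 6: union(5, 0) -> merged; set of 5 now {0, 5, 8}
Component of 5: {0, 5, 8}

Answer: 0, 5, 8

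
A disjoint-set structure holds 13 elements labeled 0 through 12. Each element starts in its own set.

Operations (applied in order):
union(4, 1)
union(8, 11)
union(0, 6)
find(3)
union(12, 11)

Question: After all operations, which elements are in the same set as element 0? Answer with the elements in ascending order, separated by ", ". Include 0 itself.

Answer: 0, 6

Derivation:
Step 1: union(4, 1) -> merged; set of 4 now {1, 4}
Step 2: union(8, 11) -> merged; set of 8 now {8, 11}
Step 3: union(0, 6) -> merged; set of 0 now {0, 6}
Step 4: find(3) -> no change; set of 3 is {3}
Step 5: union(12, 11) -> merged; set of 12 now {8, 11, 12}
Component of 0: {0, 6}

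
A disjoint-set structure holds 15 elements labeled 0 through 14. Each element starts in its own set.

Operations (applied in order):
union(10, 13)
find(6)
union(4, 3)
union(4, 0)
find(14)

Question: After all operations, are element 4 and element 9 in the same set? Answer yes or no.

Answer: no

Derivation:
Step 1: union(10, 13) -> merged; set of 10 now {10, 13}
Step 2: find(6) -> no change; set of 6 is {6}
Step 3: union(4, 3) -> merged; set of 4 now {3, 4}
Step 4: union(4, 0) -> merged; set of 4 now {0, 3, 4}
Step 5: find(14) -> no change; set of 14 is {14}
Set of 4: {0, 3, 4}; 9 is not a member.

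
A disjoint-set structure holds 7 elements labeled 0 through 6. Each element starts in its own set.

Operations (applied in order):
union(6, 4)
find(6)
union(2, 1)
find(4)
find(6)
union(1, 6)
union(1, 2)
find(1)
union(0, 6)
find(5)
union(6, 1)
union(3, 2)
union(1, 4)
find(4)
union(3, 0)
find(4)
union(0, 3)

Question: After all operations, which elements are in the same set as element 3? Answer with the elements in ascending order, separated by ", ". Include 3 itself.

Answer: 0, 1, 2, 3, 4, 6

Derivation:
Step 1: union(6, 4) -> merged; set of 6 now {4, 6}
Step 2: find(6) -> no change; set of 6 is {4, 6}
Step 3: union(2, 1) -> merged; set of 2 now {1, 2}
Step 4: find(4) -> no change; set of 4 is {4, 6}
Step 5: find(6) -> no change; set of 6 is {4, 6}
Step 6: union(1, 6) -> merged; set of 1 now {1, 2, 4, 6}
Step 7: union(1, 2) -> already same set; set of 1 now {1, 2, 4, 6}
Step 8: find(1) -> no change; set of 1 is {1, 2, 4, 6}
Step 9: union(0, 6) -> merged; set of 0 now {0, 1, 2, 4, 6}
Step 10: find(5) -> no change; set of 5 is {5}
Step 11: union(6, 1) -> already same set; set of 6 now {0, 1, 2, 4, 6}
Step 12: union(3, 2) -> merged; set of 3 now {0, 1, 2, 3, 4, 6}
Step 13: union(1, 4) -> already same set; set of 1 now {0, 1, 2, 3, 4, 6}
Step 14: find(4) -> no change; set of 4 is {0, 1, 2, 3, 4, 6}
Step 15: union(3, 0) -> already same set; set of 3 now {0, 1, 2, 3, 4, 6}
Step 16: find(4) -> no change; set of 4 is {0, 1, 2, 3, 4, 6}
Step 17: union(0, 3) -> already same set; set of 0 now {0, 1, 2, 3, 4, 6}
Component of 3: {0, 1, 2, 3, 4, 6}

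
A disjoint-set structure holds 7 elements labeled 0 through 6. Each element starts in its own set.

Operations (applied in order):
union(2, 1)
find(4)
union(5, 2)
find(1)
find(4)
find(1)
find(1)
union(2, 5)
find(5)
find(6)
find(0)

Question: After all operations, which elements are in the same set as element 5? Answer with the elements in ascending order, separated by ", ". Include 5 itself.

Step 1: union(2, 1) -> merged; set of 2 now {1, 2}
Step 2: find(4) -> no change; set of 4 is {4}
Step 3: union(5, 2) -> merged; set of 5 now {1, 2, 5}
Step 4: find(1) -> no change; set of 1 is {1, 2, 5}
Step 5: find(4) -> no change; set of 4 is {4}
Step 6: find(1) -> no change; set of 1 is {1, 2, 5}
Step 7: find(1) -> no change; set of 1 is {1, 2, 5}
Step 8: union(2, 5) -> already same set; set of 2 now {1, 2, 5}
Step 9: find(5) -> no change; set of 5 is {1, 2, 5}
Step 10: find(6) -> no change; set of 6 is {6}
Step 11: find(0) -> no change; set of 0 is {0}
Component of 5: {1, 2, 5}

Answer: 1, 2, 5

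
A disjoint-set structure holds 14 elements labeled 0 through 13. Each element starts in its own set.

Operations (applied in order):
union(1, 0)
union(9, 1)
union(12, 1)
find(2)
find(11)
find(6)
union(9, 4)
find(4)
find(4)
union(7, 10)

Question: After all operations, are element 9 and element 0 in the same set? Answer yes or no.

Step 1: union(1, 0) -> merged; set of 1 now {0, 1}
Step 2: union(9, 1) -> merged; set of 9 now {0, 1, 9}
Step 3: union(12, 1) -> merged; set of 12 now {0, 1, 9, 12}
Step 4: find(2) -> no change; set of 2 is {2}
Step 5: find(11) -> no change; set of 11 is {11}
Step 6: find(6) -> no change; set of 6 is {6}
Step 7: union(9, 4) -> merged; set of 9 now {0, 1, 4, 9, 12}
Step 8: find(4) -> no change; set of 4 is {0, 1, 4, 9, 12}
Step 9: find(4) -> no change; set of 4 is {0, 1, 4, 9, 12}
Step 10: union(7, 10) -> merged; set of 7 now {7, 10}
Set of 9: {0, 1, 4, 9, 12}; 0 is a member.

Answer: yes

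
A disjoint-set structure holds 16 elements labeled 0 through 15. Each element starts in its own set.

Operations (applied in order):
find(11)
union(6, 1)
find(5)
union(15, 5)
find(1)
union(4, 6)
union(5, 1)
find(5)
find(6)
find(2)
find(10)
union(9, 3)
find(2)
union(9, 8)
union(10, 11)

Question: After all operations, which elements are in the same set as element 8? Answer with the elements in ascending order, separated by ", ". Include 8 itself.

Answer: 3, 8, 9

Derivation:
Step 1: find(11) -> no change; set of 11 is {11}
Step 2: union(6, 1) -> merged; set of 6 now {1, 6}
Step 3: find(5) -> no change; set of 5 is {5}
Step 4: union(15, 5) -> merged; set of 15 now {5, 15}
Step 5: find(1) -> no change; set of 1 is {1, 6}
Step 6: union(4, 6) -> merged; set of 4 now {1, 4, 6}
Step 7: union(5, 1) -> merged; set of 5 now {1, 4, 5, 6, 15}
Step 8: find(5) -> no change; set of 5 is {1, 4, 5, 6, 15}
Step 9: find(6) -> no change; set of 6 is {1, 4, 5, 6, 15}
Step 10: find(2) -> no change; set of 2 is {2}
Step 11: find(10) -> no change; set of 10 is {10}
Step 12: union(9, 3) -> merged; set of 9 now {3, 9}
Step 13: find(2) -> no change; set of 2 is {2}
Step 14: union(9, 8) -> merged; set of 9 now {3, 8, 9}
Step 15: union(10, 11) -> merged; set of 10 now {10, 11}
Component of 8: {3, 8, 9}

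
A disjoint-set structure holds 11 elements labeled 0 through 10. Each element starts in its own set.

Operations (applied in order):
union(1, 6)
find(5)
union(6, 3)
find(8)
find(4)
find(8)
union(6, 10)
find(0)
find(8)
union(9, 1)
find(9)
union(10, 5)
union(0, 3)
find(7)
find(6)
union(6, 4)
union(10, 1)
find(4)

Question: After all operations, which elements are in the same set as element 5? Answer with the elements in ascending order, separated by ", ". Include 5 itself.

Step 1: union(1, 6) -> merged; set of 1 now {1, 6}
Step 2: find(5) -> no change; set of 5 is {5}
Step 3: union(6, 3) -> merged; set of 6 now {1, 3, 6}
Step 4: find(8) -> no change; set of 8 is {8}
Step 5: find(4) -> no change; set of 4 is {4}
Step 6: find(8) -> no change; set of 8 is {8}
Step 7: union(6, 10) -> merged; set of 6 now {1, 3, 6, 10}
Step 8: find(0) -> no change; set of 0 is {0}
Step 9: find(8) -> no change; set of 8 is {8}
Step 10: union(9, 1) -> merged; set of 9 now {1, 3, 6, 9, 10}
Step 11: find(9) -> no change; set of 9 is {1, 3, 6, 9, 10}
Step 12: union(10, 5) -> merged; set of 10 now {1, 3, 5, 6, 9, 10}
Step 13: union(0, 3) -> merged; set of 0 now {0, 1, 3, 5, 6, 9, 10}
Step 14: find(7) -> no change; set of 7 is {7}
Step 15: find(6) -> no change; set of 6 is {0, 1, 3, 5, 6, 9, 10}
Step 16: union(6, 4) -> merged; set of 6 now {0, 1, 3, 4, 5, 6, 9, 10}
Step 17: union(10, 1) -> already same set; set of 10 now {0, 1, 3, 4, 5, 6, 9, 10}
Step 18: find(4) -> no change; set of 4 is {0, 1, 3, 4, 5, 6, 9, 10}
Component of 5: {0, 1, 3, 4, 5, 6, 9, 10}

Answer: 0, 1, 3, 4, 5, 6, 9, 10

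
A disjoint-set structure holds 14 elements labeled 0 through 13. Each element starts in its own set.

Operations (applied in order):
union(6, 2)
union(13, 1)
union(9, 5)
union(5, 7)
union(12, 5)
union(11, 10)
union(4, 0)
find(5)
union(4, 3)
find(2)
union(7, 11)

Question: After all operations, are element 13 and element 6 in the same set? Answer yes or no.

Answer: no

Derivation:
Step 1: union(6, 2) -> merged; set of 6 now {2, 6}
Step 2: union(13, 1) -> merged; set of 13 now {1, 13}
Step 3: union(9, 5) -> merged; set of 9 now {5, 9}
Step 4: union(5, 7) -> merged; set of 5 now {5, 7, 9}
Step 5: union(12, 5) -> merged; set of 12 now {5, 7, 9, 12}
Step 6: union(11, 10) -> merged; set of 11 now {10, 11}
Step 7: union(4, 0) -> merged; set of 4 now {0, 4}
Step 8: find(5) -> no change; set of 5 is {5, 7, 9, 12}
Step 9: union(4, 3) -> merged; set of 4 now {0, 3, 4}
Step 10: find(2) -> no change; set of 2 is {2, 6}
Step 11: union(7, 11) -> merged; set of 7 now {5, 7, 9, 10, 11, 12}
Set of 13: {1, 13}; 6 is not a member.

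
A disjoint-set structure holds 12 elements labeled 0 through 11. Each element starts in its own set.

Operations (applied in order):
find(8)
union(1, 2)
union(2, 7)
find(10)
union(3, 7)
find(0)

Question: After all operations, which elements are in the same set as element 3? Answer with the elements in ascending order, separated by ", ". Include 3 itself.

Step 1: find(8) -> no change; set of 8 is {8}
Step 2: union(1, 2) -> merged; set of 1 now {1, 2}
Step 3: union(2, 7) -> merged; set of 2 now {1, 2, 7}
Step 4: find(10) -> no change; set of 10 is {10}
Step 5: union(3, 7) -> merged; set of 3 now {1, 2, 3, 7}
Step 6: find(0) -> no change; set of 0 is {0}
Component of 3: {1, 2, 3, 7}

Answer: 1, 2, 3, 7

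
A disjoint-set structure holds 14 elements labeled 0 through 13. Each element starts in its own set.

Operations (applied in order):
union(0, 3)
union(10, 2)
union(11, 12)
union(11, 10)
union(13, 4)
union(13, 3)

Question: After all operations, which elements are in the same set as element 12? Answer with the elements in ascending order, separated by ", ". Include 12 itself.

Step 1: union(0, 3) -> merged; set of 0 now {0, 3}
Step 2: union(10, 2) -> merged; set of 10 now {2, 10}
Step 3: union(11, 12) -> merged; set of 11 now {11, 12}
Step 4: union(11, 10) -> merged; set of 11 now {2, 10, 11, 12}
Step 5: union(13, 4) -> merged; set of 13 now {4, 13}
Step 6: union(13, 3) -> merged; set of 13 now {0, 3, 4, 13}
Component of 12: {2, 10, 11, 12}

Answer: 2, 10, 11, 12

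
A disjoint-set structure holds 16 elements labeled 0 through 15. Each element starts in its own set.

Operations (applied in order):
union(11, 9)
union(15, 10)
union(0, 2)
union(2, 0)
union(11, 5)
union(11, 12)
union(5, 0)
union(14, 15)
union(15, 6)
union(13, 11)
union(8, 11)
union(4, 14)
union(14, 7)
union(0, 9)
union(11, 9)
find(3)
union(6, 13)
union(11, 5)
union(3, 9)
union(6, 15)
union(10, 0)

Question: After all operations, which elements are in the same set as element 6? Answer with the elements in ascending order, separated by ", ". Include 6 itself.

Answer: 0, 2, 3, 4, 5, 6, 7, 8, 9, 10, 11, 12, 13, 14, 15

Derivation:
Step 1: union(11, 9) -> merged; set of 11 now {9, 11}
Step 2: union(15, 10) -> merged; set of 15 now {10, 15}
Step 3: union(0, 2) -> merged; set of 0 now {0, 2}
Step 4: union(2, 0) -> already same set; set of 2 now {0, 2}
Step 5: union(11, 5) -> merged; set of 11 now {5, 9, 11}
Step 6: union(11, 12) -> merged; set of 11 now {5, 9, 11, 12}
Step 7: union(5, 0) -> merged; set of 5 now {0, 2, 5, 9, 11, 12}
Step 8: union(14, 15) -> merged; set of 14 now {10, 14, 15}
Step 9: union(15, 6) -> merged; set of 15 now {6, 10, 14, 15}
Step 10: union(13, 11) -> merged; set of 13 now {0, 2, 5, 9, 11, 12, 13}
Step 11: union(8, 11) -> merged; set of 8 now {0, 2, 5, 8, 9, 11, 12, 13}
Step 12: union(4, 14) -> merged; set of 4 now {4, 6, 10, 14, 15}
Step 13: union(14, 7) -> merged; set of 14 now {4, 6, 7, 10, 14, 15}
Step 14: union(0, 9) -> already same set; set of 0 now {0, 2, 5, 8, 9, 11, 12, 13}
Step 15: union(11, 9) -> already same set; set of 11 now {0, 2, 5, 8, 9, 11, 12, 13}
Step 16: find(3) -> no change; set of 3 is {3}
Step 17: union(6, 13) -> merged; set of 6 now {0, 2, 4, 5, 6, 7, 8, 9, 10, 11, 12, 13, 14, 15}
Step 18: union(11, 5) -> already same set; set of 11 now {0, 2, 4, 5, 6, 7, 8, 9, 10, 11, 12, 13, 14, 15}
Step 19: union(3, 9) -> merged; set of 3 now {0, 2, 3, 4, 5, 6, 7, 8, 9, 10, 11, 12, 13, 14, 15}
Step 20: union(6, 15) -> already same set; set of 6 now {0, 2, 3, 4, 5, 6, 7, 8, 9, 10, 11, 12, 13, 14, 15}
Step 21: union(10, 0) -> already same set; set of 10 now {0, 2, 3, 4, 5, 6, 7, 8, 9, 10, 11, 12, 13, 14, 15}
Component of 6: {0, 2, 3, 4, 5, 6, 7, 8, 9, 10, 11, 12, 13, 14, 15}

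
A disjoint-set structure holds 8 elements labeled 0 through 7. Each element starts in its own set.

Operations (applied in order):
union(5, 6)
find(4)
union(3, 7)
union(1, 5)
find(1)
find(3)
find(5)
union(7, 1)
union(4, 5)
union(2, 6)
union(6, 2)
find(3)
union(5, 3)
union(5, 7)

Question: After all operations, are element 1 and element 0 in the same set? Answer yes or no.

Step 1: union(5, 6) -> merged; set of 5 now {5, 6}
Step 2: find(4) -> no change; set of 4 is {4}
Step 3: union(3, 7) -> merged; set of 3 now {3, 7}
Step 4: union(1, 5) -> merged; set of 1 now {1, 5, 6}
Step 5: find(1) -> no change; set of 1 is {1, 5, 6}
Step 6: find(3) -> no change; set of 3 is {3, 7}
Step 7: find(5) -> no change; set of 5 is {1, 5, 6}
Step 8: union(7, 1) -> merged; set of 7 now {1, 3, 5, 6, 7}
Step 9: union(4, 5) -> merged; set of 4 now {1, 3, 4, 5, 6, 7}
Step 10: union(2, 6) -> merged; set of 2 now {1, 2, 3, 4, 5, 6, 7}
Step 11: union(6, 2) -> already same set; set of 6 now {1, 2, 3, 4, 5, 6, 7}
Step 12: find(3) -> no change; set of 3 is {1, 2, 3, 4, 5, 6, 7}
Step 13: union(5, 3) -> already same set; set of 5 now {1, 2, 3, 4, 5, 6, 7}
Step 14: union(5, 7) -> already same set; set of 5 now {1, 2, 3, 4, 5, 6, 7}
Set of 1: {1, 2, 3, 4, 5, 6, 7}; 0 is not a member.

Answer: no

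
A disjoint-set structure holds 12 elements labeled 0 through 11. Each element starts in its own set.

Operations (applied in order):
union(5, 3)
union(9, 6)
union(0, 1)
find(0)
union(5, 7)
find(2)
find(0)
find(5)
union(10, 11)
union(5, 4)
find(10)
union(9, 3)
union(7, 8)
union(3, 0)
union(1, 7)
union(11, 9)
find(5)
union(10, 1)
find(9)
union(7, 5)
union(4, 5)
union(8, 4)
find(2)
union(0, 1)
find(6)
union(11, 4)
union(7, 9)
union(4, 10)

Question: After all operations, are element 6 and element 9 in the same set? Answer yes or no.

Step 1: union(5, 3) -> merged; set of 5 now {3, 5}
Step 2: union(9, 6) -> merged; set of 9 now {6, 9}
Step 3: union(0, 1) -> merged; set of 0 now {0, 1}
Step 4: find(0) -> no change; set of 0 is {0, 1}
Step 5: union(5, 7) -> merged; set of 5 now {3, 5, 7}
Step 6: find(2) -> no change; set of 2 is {2}
Step 7: find(0) -> no change; set of 0 is {0, 1}
Step 8: find(5) -> no change; set of 5 is {3, 5, 7}
Step 9: union(10, 11) -> merged; set of 10 now {10, 11}
Step 10: union(5, 4) -> merged; set of 5 now {3, 4, 5, 7}
Step 11: find(10) -> no change; set of 10 is {10, 11}
Step 12: union(9, 3) -> merged; set of 9 now {3, 4, 5, 6, 7, 9}
Step 13: union(7, 8) -> merged; set of 7 now {3, 4, 5, 6, 7, 8, 9}
Step 14: union(3, 0) -> merged; set of 3 now {0, 1, 3, 4, 5, 6, 7, 8, 9}
Step 15: union(1, 7) -> already same set; set of 1 now {0, 1, 3, 4, 5, 6, 7, 8, 9}
Step 16: union(11, 9) -> merged; set of 11 now {0, 1, 3, 4, 5, 6, 7, 8, 9, 10, 11}
Step 17: find(5) -> no change; set of 5 is {0, 1, 3, 4, 5, 6, 7, 8, 9, 10, 11}
Step 18: union(10, 1) -> already same set; set of 10 now {0, 1, 3, 4, 5, 6, 7, 8, 9, 10, 11}
Step 19: find(9) -> no change; set of 9 is {0, 1, 3, 4, 5, 6, 7, 8, 9, 10, 11}
Step 20: union(7, 5) -> already same set; set of 7 now {0, 1, 3, 4, 5, 6, 7, 8, 9, 10, 11}
Step 21: union(4, 5) -> already same set; set of 4 now {0, 1, 3, 4, 5, 6, 7, 8, 9, 10, 11}
Step 22: union(8, 4) -> already same set; set of 8 now {0, 1, 3, 4, 5, 6, 7, 8, 9, 10, 11}
Step 23: find(2) -> no change; set of 2 is {2}
Step 24: union(0, 1) -> already same set; set of 0 now {0, 1, 3, 4, 5, 6, 7, 8, 9, 10, 11}
Step 25: find(6) -> no change; set of 6 is {0, 1, 3, 4, 5, 6, 7, 8, 9, 10, 11}
Step 26: union(11, 4) -> already same set; set of 11 now {0, 1, 3, 4, 5, 6, 7, 8, 9, 10, 11}
Step 27: union(7, 9) -> already same set; set of 7 now {0, 1, 3, 4, 5, 6, 7, 8, 9, 10, 11}
Step 28: union(4, 10) -> already same set; set of 4 now {0, 1, 3, 4, 5, 6, 7, 8, 9, 10, 11}
Set of 6: {0, 1, 3, 4, 5, 6, 7, 8, 9, 10, 11}; 9 is a member.

Answer: yes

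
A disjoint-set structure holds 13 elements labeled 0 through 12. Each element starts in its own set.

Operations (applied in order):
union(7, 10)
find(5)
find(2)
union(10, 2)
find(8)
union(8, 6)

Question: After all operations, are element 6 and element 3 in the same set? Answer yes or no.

Answer: no

Derivation:
Step 1: union(7, 10) -> merged; set of 7 now {7, 10}
Step 2: find(5) -> no change; set of 5 is {5}
Step 3: find(2) -> no change; set of 2 is {2}
Step 4: union(10, 2) -> merged; set of 10 now {2, 7, 10}
Step 5: find(8) -> no change; set of 8 is {8}
Step 6: union(8, 6) -> merged; set of 8 now {6, 8}
Set of 6: {6, 8}; 3 is not a member.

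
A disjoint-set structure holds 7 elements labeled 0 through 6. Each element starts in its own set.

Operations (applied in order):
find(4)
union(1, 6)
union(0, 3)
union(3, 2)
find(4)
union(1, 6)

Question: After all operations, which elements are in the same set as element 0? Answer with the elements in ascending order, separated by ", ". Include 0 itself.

Answer: 0, 2, 3

Derivation:
Step 1: find(4) -> no change; set of 4 is {4}
Step 2: union(1, 6) -> merged; set of 1 now {1, 6}
Step 3: union(0, 3) -> merged; set of 0 now {0, 3}
Step 4: union(3, 2) -> merged; set of 3 now {0, 2, 3}
Step 5: find(4) -> no change; set of 4 is {4}
Step 6: union(1, 6) -> already same set; set of 1 now {1, 6}
Component of 0: {0, 2, 3}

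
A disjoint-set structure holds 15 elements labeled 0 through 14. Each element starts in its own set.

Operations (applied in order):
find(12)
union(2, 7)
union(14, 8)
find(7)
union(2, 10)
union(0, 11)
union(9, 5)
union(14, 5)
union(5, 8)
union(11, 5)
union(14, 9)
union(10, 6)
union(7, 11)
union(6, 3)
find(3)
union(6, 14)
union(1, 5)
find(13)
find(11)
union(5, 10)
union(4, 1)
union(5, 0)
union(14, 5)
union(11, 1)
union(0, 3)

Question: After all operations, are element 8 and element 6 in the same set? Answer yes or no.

Answer: yes

Derivation:
Step 1: find(12) -> no change; set of 12 is {12}
Step 2: union(2, 7) -> merged; set of 2 now {2, 7}
Step 3: union(14, 8) -> merged; set of 14 now {8, 14}
Step 4: find(7) -> no change; set of 7 is {2, 7}
Step 5: union(2, 10) -> merged; set of 2 now {2, 7, 10}
Step 6: union(0, 11) -> merged; set of 0 now {0, 11}
Step 7: union(9, 5) -> merged; set of 9 now {5, 9}
Step 8: union(14, 5) -> merged; set of 14 now {5, 8, 9, 14}
Step 9: union(5, 8) -> already same set; set of 5 now {5, 8, 9, 14}
Step 10: union(11, 5) -> merged; set of 11 now {0, 5, 8, 9, 11, 14}
Step 11: union(14, 9) -> already same set; set of 14 now {0, 5, 8, 9, 11, 14}
Step 12: union(10, 6) -> merged; set of 10 now {2, 6, 7, 10}
Step 13: union(7, 11) -> merged; set of 7 now {0, 2, 5, 6, 7, 8, 9, 10, 11, 14}
Step 14: union(6, 3) -> merged; set of 6 now {0, 2, 3, 5, 6, 7, 8, 9, 10, 11, 14}
Step 15: find(3) -> no change; set of 3 is {0, 2, 3, 5, 6, 7, 8, 9, 10, 11, 14}
Step 16: union(6, 14) -> already same set; set of 6 now {0, 2, 3, 5, 6, 7, 8, 9, 10, 11, 14}
Step 17: union(1, 5) -> merged; set of 1 now {0, 1, 2, 3, 5, 6, 7, 8, 9, 10, 11, 14}
Step 18: find(13) -> no change; set of 13 is {13}
Step 19: find(11) -> no change; set of 11 is {0, 1, 2, 3, 5, 6, 7, 8, 9, 10, 11, 14}
Step 20: union(5, 10) -> already same set; set of 5 now {0, 1, 2, 3, 5, 6, 7, 8, 9, 10, 11, 14}
Step 21: union(4, 1) -> merged; set of 4 now {0, 1, 2, 3, 4, 5, 6, 7, 8, 9, 10, 11, 14}
Step 22: union(5, 0) -> already same set; set of 5 now {0, 1, 2, 3, 4, 5, 6, 7, 8, 9, 10, 11, 14}
Step 23: union(14, 5) -> already same set; set of 14 now {0, 1, 2, 3, 4, 5, 6, 7, 8, 9, 10, 11, 14}
Step 24: union(11, 1) -> already same set; set of 11 now {0, 1, 2, 3, 4, 5, 6, 7, 8, 9, 10, 11, 14}
Step 25: union(0, 3) -> already same set; set of 0 now {0, 1, 2, 3, 4, 5, 6, 7, 8, 9, 10, 11, 14}
Set of 8: {0, 1, 2, 3, 4, 5, 6, 7, 8, 9, 10, 11, 14}; 6 is a member.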